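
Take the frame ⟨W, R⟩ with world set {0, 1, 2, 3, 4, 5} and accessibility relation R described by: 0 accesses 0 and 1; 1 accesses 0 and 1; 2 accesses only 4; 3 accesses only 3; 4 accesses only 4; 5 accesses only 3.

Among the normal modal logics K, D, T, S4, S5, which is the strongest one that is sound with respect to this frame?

Serial (axiom D): yes — every world has a successor (e.g. 0 R 0).
Reflexive (axiom T): no — 2 is not related to itself.
Transitive (axiom 4): yes — every two-step R-path is closed by a direct edge.
Euclidean (axiom 5): yes — any two successors of a common world are R-related.
So F validates K, D; T would additionally require R to be reflexive. The strongest is D.

D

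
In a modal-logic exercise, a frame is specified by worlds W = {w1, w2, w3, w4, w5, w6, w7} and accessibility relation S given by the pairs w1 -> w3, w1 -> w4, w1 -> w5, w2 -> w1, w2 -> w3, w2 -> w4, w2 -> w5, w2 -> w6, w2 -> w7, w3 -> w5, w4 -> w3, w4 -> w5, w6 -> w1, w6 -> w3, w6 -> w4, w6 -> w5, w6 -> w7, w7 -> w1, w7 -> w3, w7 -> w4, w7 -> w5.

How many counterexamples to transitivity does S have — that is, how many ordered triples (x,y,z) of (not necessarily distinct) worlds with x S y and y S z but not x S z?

0

S is transitive; there are no such tuples.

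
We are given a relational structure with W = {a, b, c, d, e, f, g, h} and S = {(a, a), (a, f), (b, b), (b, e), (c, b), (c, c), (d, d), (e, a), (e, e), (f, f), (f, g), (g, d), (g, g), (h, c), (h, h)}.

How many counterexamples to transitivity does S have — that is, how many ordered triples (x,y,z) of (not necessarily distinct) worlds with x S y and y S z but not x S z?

6

Enumerating: (a,f,g), (b,e,a), (c,b,e), (e,a,f), (f,g,d), (h,c,b).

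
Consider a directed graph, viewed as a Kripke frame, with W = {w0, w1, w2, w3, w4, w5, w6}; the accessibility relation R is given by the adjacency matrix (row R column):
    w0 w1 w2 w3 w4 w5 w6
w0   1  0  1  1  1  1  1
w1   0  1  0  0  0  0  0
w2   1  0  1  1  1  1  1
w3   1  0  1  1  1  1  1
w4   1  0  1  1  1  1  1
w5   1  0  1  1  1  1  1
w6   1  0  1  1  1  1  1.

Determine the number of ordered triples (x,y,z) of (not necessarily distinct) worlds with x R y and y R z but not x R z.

R is transitive; there are no such tuples.

0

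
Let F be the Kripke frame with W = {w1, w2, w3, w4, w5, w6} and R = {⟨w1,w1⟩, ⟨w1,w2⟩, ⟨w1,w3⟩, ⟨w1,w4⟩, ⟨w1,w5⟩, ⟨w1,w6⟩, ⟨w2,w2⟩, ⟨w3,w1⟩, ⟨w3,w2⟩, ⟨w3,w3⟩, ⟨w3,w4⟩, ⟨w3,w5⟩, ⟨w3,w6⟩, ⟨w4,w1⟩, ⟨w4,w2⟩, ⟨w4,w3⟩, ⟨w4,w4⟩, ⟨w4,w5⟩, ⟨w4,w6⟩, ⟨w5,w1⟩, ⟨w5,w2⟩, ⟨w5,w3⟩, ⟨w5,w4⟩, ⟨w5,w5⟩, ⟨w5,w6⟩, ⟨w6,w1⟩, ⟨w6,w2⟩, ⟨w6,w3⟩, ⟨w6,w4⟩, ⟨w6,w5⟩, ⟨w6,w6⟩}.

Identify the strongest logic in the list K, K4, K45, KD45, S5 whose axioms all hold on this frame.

K4

Transitive (axiom 4): yes — every two-step R-path is closed by a direct edge.
Euclidean (axiom 5): no — w1 R w2 and w1 R w3, but not w2 R w3.
Serial (axiom D): yes — every world has a successor (e.g. w1 R w1).
Reflexive (axiom T): yes — every world is R-related to itself.
So F validates K, K4; K45 would additionally require R to be Euclidean. The strongest is K4.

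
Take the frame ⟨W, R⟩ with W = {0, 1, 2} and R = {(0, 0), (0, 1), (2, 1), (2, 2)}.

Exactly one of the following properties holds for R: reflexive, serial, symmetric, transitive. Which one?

Reflexive: no — 1 is not related to itself.
Serial: no — 1 has no R-successor.
Symmetric: no — 0 R 1 but not 1 R 0.
Transitive: yes — every two-step R-path is closed by a direct edge.
Only transitive holds.

transitive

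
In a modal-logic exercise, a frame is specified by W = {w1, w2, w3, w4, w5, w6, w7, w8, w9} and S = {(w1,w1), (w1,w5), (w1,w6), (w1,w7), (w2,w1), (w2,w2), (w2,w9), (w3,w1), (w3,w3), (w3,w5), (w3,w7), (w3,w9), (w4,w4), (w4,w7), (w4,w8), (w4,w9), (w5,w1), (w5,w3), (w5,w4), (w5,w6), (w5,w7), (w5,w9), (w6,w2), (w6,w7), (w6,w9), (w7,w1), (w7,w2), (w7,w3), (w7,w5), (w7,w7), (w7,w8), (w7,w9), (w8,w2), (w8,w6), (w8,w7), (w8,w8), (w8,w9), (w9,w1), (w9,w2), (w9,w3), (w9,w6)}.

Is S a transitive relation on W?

No

Transitive: no — w1 S w5 and w5 S w3, but not w1 S w3.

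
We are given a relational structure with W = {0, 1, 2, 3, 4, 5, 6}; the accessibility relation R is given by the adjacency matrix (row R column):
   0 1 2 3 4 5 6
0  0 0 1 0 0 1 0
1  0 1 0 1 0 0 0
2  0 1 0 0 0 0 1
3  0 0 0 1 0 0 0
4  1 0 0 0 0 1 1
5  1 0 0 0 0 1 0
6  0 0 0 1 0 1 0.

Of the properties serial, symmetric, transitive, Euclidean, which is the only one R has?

serial

Serial: yes — every world has a successor (e.g. 0 R 2).
Symmetric: no — 0 R 2 but not 2 R 0.
Transitive: no — 0 R 2 and 2 R 1, but not 0 R 1.
Euclidean: no — 0 R 2 and 0 R 5, but not 2 R 5.
Only serial holds.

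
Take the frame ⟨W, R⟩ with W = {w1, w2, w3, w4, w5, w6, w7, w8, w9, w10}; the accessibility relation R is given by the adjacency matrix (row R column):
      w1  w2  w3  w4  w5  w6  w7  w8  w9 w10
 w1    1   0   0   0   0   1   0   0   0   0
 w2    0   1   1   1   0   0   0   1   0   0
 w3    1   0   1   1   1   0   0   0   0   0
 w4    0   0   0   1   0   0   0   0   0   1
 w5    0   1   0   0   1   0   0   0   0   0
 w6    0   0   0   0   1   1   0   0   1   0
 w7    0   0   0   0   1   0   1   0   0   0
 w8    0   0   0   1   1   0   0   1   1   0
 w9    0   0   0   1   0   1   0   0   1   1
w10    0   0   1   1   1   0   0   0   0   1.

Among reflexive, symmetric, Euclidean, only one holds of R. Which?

reflexive

Reflexive: yes — every world is R-related to itself.
Symmetric: no — w1 R w6 but not w6 R w1.
Euclidean: no — w10 R w4 and w10 R w3, but not w4 R w3.
Only reflexive holds.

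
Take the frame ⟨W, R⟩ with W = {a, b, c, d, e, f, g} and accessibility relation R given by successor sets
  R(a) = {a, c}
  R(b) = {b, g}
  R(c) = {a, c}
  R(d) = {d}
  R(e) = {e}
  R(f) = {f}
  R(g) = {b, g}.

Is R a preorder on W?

Reflexive: yes — every world is R-related to itself.
Transitive: yes — every two-step R-path is closed by a direct edge.
So R is a preorder.

Yes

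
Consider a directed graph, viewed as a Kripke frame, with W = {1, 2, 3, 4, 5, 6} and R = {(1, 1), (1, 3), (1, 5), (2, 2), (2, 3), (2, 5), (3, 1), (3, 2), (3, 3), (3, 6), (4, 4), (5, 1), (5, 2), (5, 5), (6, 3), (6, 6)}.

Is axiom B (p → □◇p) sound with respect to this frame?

Yes

Axiom B corresponds to the accessibility relation being symmetric.
Symmetric: yes — every pair in R has its reverse in R.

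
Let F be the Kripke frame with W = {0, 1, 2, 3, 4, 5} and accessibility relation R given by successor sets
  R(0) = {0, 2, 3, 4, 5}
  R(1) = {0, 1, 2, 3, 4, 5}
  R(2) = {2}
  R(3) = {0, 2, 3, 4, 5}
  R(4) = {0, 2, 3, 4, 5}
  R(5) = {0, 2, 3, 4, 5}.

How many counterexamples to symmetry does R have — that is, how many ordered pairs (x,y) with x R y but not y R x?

9

Enumerating: (0,2), (1,0), (1,2), (1,3), (1,4), (1,5), (3,2), (4,2), (5,2).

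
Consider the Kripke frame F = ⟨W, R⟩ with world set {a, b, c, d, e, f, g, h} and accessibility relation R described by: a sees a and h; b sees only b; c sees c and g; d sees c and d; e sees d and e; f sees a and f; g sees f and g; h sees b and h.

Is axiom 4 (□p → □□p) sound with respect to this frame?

The schema 4 characterises exactly the transitive frames.
Transitive: no — a R h and h R b, but not a R b.

No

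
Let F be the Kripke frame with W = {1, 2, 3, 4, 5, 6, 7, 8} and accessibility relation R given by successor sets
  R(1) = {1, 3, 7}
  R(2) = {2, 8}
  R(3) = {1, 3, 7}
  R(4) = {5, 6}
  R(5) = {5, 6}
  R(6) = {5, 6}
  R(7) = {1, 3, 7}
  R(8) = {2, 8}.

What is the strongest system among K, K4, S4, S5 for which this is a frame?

K4

Transitive (axiom 4): yes — every two-step R-path is closed by a direct edge.
Reflexive (axiom T): no — 4 is not related to itself.
Euclidean (axiom 5): yes — any two successors of a common world are R-related.
So F validates K, K4; S4 would additionally require R to be reflexive. The strongest is K4.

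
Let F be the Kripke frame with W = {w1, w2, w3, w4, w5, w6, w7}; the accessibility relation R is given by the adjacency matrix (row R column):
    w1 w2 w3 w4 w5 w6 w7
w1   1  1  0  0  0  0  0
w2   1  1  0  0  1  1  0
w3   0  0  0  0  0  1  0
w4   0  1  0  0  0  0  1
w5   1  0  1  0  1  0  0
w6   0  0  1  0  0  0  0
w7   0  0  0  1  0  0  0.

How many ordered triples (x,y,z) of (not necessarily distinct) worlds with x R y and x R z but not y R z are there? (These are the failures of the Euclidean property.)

Enumerating: (w2,w1,w5), (w2,w1,w6), (w2,w5,w2), (w2,w5,w6), (w2,w6,w1), (w2,w6,w2), (w2,w6,w5), (w2,w6,w6), (w3,w6,w6), (w4,w2,w7), (w4,w7,w2), (w4,w7,w7), … and 7 more.
Total: 19.

19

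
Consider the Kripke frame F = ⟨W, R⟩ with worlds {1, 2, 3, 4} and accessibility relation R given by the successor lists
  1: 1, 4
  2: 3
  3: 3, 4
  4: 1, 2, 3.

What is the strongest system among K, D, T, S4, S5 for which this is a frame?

Serial (axiom D): yes — every world has a successor (e.g. 1 R 1).
Reflexive (axiom T): no — 2 is not related to itself.
Transitive (axiom 4): no — 1 R 4 and 4 R 2, but not 1 R 2.
Euclidean (axiom 5): no — 4 R 1 and 4 R 2, but not 1 R 2.
So F validates K, D; T would additionally require R to be reflexive. The strongest is D.

D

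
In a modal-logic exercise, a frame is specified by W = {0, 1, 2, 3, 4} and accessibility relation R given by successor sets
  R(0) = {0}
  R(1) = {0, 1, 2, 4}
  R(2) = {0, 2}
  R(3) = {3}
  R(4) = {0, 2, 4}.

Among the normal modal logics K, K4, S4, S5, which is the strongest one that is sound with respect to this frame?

Transitive (axiom 4): yes — every two-step R-path is closed by a direct edge.
Reflexive (axiom T): yes — every world is R-related to itself.
Euclidean (axiom 5): no — 1 R 0 and 1 R 2, but not 0 R 2.
So F validates K, K4, S4; S5 would additionally require R to be Euclidean. The strongest is S4.

S4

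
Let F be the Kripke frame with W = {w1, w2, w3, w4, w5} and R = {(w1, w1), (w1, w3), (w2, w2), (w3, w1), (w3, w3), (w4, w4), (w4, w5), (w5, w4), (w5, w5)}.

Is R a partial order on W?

No

Reflexive: yes — every world is R-related to itself.
Transitive: yes — every two-step R-path is closed by a direct edge.
Antisymmetric: no — w1 R w3 and w3 R w1 with w1 ≠ w3.
So R is not a partial order.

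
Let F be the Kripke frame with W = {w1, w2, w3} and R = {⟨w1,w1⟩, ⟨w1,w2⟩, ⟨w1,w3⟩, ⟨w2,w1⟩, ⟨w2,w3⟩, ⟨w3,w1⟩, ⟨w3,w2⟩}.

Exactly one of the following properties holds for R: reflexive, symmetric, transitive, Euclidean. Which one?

symmetric

Reflexive: no — w2 is not related to itself.
Symmetric: yes — every pair in R has its reverse in R.
Transitive: no — w2 R w1 and w1 R w2, but not w2 R w2.
Euclidean: no — w1 R w2 and w1 R w2, but not w2 R w2.
Only symmetric holds.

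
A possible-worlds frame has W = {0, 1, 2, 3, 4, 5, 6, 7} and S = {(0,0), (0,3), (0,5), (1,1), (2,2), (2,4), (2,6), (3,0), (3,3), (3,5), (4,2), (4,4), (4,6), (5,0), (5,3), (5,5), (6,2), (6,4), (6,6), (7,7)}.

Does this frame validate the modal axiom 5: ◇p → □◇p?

Yes

By correspondence theory, 5 is valid on a frame iff S is Euclidean.
Euclidean: yes — any two successors of a common world are S-related.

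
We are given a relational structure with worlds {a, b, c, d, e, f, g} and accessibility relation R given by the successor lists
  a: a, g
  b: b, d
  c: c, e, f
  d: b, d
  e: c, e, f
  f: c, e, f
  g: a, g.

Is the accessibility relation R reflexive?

Yes

Reflexive: yes — every world is R-related to itself.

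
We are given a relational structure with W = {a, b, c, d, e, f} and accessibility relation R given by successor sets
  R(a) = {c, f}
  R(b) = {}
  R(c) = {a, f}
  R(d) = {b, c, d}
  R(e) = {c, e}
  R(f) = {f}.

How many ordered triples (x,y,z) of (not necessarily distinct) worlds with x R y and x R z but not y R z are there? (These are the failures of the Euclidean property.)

Enumerating: (a,c,c), (a,f,c), (c,a,a), (c,f,a), (d,b,b), (d,b,c), (d,b,d), (d,c,b), (d,c,c), (d,c,d), (e,c,c), (e,c,e).

12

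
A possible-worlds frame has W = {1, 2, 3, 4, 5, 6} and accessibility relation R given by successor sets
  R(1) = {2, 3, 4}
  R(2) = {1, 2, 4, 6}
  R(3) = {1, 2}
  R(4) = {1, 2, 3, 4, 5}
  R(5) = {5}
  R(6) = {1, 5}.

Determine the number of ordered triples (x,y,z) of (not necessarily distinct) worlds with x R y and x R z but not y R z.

Enumerating: (1,2,3), (1,3,3), (1,3,4), (2,1,1), (2,1,6), (2,4,6), (2,6,2), (2,6,4), (2,6,6), (3,1,1), (4,1,1), (4,1,5), … and 12 more.
Total: 24.

24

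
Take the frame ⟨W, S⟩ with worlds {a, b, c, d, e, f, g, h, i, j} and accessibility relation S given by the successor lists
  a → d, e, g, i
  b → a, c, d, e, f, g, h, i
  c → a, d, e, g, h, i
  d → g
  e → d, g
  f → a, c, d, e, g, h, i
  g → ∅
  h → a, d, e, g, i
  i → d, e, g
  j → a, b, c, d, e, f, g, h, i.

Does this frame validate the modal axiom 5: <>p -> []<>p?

No

Axiom 5 corresponds to the accessibility relation being Euclidean.
Euclidean: no — a S d and a S e, but not d S e.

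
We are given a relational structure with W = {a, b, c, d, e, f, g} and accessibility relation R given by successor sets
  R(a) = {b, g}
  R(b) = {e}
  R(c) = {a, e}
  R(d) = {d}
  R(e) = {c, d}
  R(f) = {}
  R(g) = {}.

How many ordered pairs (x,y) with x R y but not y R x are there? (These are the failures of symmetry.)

5

Enumerating: (a,b), (a,g), (b,e), (c,a), (e,d).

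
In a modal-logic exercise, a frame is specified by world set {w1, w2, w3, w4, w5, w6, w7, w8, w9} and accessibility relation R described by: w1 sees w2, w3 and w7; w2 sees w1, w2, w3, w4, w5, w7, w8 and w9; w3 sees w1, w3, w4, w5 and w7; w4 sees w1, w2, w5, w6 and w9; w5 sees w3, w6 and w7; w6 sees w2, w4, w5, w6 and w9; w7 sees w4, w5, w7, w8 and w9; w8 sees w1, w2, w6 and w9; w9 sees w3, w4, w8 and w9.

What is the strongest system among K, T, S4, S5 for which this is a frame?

Reflexive (axiom T): no — w1 is not related to itself.
Transitive (axiom 4): no — w1 R w2 and w2 R w4, but not w1 R w4.
Euclidean (axiom 5): no — w1 R w3 and w1 R w2, but not w3 R w2.
So F validates K; T would additionally require R to be reflexive. The strongest is K.

K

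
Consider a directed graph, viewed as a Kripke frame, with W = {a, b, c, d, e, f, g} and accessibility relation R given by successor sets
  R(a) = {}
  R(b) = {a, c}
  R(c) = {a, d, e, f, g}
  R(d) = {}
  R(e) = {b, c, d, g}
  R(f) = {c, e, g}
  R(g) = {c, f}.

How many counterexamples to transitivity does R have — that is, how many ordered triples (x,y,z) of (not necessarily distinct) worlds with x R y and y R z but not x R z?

Enumerating: (b,c,d), (b,c,e), (b,c,f), (b,c,g), (c,e,b), (c,e,c), (c,f,c), (c,g,c), (e,b,a), (e,c,a), (e,c,e), (e,c,f), … and 13 more.
Total: 25.

25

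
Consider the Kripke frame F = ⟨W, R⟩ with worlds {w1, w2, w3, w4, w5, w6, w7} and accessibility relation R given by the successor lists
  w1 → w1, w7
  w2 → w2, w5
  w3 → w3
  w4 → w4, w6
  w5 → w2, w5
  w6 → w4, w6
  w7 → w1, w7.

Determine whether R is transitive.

Yes

Transitive: yes — every two-step R-path is closed by a direct edge.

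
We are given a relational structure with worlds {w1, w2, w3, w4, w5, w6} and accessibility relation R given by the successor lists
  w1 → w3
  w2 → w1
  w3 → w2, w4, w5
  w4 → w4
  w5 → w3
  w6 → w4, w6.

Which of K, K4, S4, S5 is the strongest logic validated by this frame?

K

Transitive (axiom 4): no — w1 R w3 and w3 R w2, but not w1 R w2.
Reflexive (axiom T): no — w1 is not related to itself.
Euclidean (axiom 5): no — w3 R w2 and w3 R w4, but not w2 R w4.
So F validates K; K4 would additionally require R to be transitive. The strongest is K.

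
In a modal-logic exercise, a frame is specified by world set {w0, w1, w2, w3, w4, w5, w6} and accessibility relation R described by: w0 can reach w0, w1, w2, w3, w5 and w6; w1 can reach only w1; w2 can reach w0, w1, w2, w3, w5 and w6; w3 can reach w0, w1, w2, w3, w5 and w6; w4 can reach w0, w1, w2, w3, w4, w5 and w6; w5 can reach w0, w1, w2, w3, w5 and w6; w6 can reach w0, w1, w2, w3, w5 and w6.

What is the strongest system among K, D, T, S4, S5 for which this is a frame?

S4

Serial (axiom D): yes — every world has a successor (e.g. w0 R w0).
Reflexive (axiom T): yes — every world is R-related to itself.
Transitive (axiom 4): yes — every two-step R-path is closed by a direct edge.
Euclidean (axiom 5): no — w0 R w1 and w0 R w2, but not w1 R w2.
So F validates K, D, T, S4; S5 would additionally require R to be Euclidean. The strongest is S4.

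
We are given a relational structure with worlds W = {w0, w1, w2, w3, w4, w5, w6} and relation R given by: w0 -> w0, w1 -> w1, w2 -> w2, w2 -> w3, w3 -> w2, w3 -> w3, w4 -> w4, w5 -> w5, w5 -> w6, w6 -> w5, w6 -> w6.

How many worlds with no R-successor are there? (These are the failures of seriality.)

0

R is serial; there are no such worlds.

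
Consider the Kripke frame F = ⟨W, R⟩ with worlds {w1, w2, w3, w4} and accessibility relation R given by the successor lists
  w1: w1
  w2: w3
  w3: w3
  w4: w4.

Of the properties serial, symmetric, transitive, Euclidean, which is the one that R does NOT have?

Serial: yes — every world has a successor (e.g. w1 R w1).
Symmetric: no — w2 R w3 but not w3 R w2.
Transitive: yes — every two-step R-path is closed by a direct edge.
Euclidean: yes — any two successors of a common world are R-related.
Only symmetric fails.

symmetric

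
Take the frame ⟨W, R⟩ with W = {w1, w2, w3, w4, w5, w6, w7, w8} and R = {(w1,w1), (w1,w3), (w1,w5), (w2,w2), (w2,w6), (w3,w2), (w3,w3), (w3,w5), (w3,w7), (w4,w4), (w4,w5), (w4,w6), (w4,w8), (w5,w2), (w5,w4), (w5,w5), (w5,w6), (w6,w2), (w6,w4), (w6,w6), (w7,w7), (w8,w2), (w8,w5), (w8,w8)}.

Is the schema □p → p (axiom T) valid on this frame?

Axiom T corresponds to the accessibility relation being reflexive.
Reflexive: yes — every world is R-related to itself.

Yes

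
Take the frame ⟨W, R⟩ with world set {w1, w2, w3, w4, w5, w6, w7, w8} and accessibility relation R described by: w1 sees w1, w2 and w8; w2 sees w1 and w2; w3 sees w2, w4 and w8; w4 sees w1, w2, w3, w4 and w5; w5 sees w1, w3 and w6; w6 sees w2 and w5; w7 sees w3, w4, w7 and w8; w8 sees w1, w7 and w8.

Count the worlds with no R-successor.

R is serial; there are no such worlds.

0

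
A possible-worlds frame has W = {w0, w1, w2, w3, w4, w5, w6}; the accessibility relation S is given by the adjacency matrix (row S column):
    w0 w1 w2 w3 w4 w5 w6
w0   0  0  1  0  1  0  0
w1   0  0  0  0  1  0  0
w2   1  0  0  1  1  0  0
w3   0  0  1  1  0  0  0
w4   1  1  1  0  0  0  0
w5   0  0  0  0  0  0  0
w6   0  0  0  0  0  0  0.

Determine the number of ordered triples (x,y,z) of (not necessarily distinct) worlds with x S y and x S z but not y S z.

Enumerating: (w0,w2,w2), (w0,w4,w4), (w1,w4,w4), (w2,w0,w0), (w2,w0,w3), (w2,w3,w0), (w2,w3,w4), (w2,w4,w3), (w2,w4,w4), (w3,w2,w2), (w4,w0,w0), (w4,w0,w1), (w4,w1,w0), (w4,w1,w1), (w4,w1,w2), (w4,w2,w1), (w4,w2,w2).

17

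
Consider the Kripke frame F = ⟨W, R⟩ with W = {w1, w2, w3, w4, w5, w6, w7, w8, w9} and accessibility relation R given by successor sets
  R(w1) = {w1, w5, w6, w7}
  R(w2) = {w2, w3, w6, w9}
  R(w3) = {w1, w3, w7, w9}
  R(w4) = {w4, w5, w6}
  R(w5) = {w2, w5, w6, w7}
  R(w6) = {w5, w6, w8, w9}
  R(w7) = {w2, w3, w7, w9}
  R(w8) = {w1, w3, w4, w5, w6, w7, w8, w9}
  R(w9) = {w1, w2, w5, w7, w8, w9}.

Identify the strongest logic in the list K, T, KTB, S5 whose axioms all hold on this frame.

Reflexive (axiom T): yes — every world is R-related to itself.
Symmetric (axiom B): no — w1 R w5 but not w5 R w1.
Euclidean (axiom 5): no — w1 R w6 and w1 R w7, but not w6 R w7.
So F validates K, T; KTB would additionally require R to be symmetric. The strongest is T.

T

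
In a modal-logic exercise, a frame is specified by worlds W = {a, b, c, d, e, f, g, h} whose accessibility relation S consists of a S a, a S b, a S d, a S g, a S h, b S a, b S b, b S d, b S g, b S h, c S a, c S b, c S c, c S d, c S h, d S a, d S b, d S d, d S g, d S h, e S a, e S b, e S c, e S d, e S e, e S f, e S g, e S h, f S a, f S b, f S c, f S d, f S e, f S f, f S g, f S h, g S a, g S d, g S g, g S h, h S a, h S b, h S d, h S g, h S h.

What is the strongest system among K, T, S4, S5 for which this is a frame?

Reflexive (axiom T): yes — every world is S-related to itself.
Transitive (axiom 4): no — c S a and a S g, but not c S g.
Euclidean (axiom 5): no — a S g and a S b, but not g S b.
So F validates K, T; S4 would additionally require S to be transitive. The strongest is T.

T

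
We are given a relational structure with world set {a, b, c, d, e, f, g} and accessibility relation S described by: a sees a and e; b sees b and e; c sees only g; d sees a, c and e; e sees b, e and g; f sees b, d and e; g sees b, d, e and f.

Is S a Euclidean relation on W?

Euclidean: no — d S a and d S c, but not a S c.

No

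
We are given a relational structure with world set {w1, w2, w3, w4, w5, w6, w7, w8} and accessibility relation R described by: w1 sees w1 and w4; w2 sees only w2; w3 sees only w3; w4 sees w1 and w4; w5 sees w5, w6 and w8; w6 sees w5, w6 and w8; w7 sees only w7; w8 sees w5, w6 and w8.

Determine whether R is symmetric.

Symmetric: yes — every pair in R has its reverse in R.

Yes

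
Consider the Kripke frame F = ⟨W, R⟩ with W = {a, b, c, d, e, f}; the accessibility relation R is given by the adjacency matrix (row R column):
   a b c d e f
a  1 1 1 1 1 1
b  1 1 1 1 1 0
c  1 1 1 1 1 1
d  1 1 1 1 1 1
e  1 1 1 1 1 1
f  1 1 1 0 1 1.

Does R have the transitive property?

Transitive: no — b R a and a R f, but not b R f.

No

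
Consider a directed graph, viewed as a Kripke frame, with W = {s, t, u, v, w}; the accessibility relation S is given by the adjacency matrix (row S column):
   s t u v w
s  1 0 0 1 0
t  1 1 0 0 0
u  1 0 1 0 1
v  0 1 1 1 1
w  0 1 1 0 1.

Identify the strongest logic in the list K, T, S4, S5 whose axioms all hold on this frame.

T

Reflexive (axiom T): yes — every world is S-related to itself.
Transitive (axiom 4): no — s S v and v S t, but not s S t.
Euclidean (axiom 5): no — u S s and u S w, but not s S w.
So F validates K, T; S4 would additionally require S to be transitive. The strongest is T.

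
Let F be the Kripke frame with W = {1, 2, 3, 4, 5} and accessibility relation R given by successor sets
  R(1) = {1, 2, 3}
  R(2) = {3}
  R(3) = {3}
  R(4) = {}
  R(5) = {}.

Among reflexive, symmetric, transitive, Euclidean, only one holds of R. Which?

Reflexive: no — 2 is not related to itself.
Symmetric: no — 1 R 2 but not 2 R 1.
Transitive: yes — every two-step R-path is closed by a direct edge.
Euclidean: no — 1 R 3 and 1 R 2, but not 3 R 2.
Only transitive holds.

transitive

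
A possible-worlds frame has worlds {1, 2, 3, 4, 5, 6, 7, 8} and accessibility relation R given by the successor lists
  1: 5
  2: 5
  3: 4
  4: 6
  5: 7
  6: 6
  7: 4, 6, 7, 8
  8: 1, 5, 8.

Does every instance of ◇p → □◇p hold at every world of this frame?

No

By correspondence theory, 5 is valid on a frame iff R is Euclidean.
Euclidean: no — 7 R 4 and 7 R 8, but not 4 R 8.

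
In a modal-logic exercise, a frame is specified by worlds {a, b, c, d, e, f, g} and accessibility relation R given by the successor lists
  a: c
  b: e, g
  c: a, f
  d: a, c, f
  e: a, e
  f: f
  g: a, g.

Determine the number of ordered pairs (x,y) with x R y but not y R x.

Enumerating: (b,e), (b,g), (c,f), (d,a), (d,c), (d,f), (e,a), (g,a).

8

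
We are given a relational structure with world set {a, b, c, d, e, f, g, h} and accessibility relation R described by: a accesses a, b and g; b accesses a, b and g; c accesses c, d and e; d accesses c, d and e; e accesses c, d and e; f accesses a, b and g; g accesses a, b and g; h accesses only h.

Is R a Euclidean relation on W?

Yes

Euclidean: yes — any two successors of a common world are R-related.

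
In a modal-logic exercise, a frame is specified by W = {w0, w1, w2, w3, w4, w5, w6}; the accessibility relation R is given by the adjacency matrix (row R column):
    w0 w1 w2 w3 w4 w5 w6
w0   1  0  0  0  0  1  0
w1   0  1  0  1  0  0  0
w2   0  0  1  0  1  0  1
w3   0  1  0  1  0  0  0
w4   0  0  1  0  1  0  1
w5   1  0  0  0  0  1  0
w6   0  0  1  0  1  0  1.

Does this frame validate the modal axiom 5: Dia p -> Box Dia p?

Yes

Axiom 5 corresponds to the accessibility relation being Euclidean.
Euclidean: yes — any two successors of a common world are R-related.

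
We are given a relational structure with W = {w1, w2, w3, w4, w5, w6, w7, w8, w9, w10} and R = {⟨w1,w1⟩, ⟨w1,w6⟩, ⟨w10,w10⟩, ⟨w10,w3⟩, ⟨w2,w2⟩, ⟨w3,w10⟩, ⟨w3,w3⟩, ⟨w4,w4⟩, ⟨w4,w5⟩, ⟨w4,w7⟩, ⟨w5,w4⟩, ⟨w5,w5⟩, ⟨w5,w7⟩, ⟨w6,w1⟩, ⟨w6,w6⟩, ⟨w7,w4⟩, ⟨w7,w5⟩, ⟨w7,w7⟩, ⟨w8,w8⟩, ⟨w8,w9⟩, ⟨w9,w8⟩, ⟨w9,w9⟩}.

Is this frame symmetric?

Symmetric: yes — every pair in R has its reverse in R.

Yes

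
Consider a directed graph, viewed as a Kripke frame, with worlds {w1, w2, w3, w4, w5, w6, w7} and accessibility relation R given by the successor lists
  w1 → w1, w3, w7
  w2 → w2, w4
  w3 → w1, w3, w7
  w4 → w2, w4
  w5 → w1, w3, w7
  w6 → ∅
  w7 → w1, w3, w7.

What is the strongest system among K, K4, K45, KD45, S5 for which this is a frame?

Transitive (axiom 4): yes — every two-step R-path is closed by a direct edge.
Euclidean (axiom 5): yes — any two successors of a common world are R-related.
Serial (axiom D): no — w6 has no R-successor.
Reflexive (axiom T): no — w5 is not related to itself.
So F validates K, K4, K45; KD45 would additionally require R to be serial. The strongest is K45.

K45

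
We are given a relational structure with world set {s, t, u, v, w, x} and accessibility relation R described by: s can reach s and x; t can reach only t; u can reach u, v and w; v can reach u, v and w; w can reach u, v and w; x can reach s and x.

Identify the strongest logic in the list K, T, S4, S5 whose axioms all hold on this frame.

Reflexive (axiom T): yes — every world is R-related to itself.
Transitive (axiom 4): yes — every two-step R-path is closed by a direct edge.
Euclidean (axiom 5): yes — any two successors of a common world are R-related.
So F validates K, T, S4, S5. The strongest is S5.

S5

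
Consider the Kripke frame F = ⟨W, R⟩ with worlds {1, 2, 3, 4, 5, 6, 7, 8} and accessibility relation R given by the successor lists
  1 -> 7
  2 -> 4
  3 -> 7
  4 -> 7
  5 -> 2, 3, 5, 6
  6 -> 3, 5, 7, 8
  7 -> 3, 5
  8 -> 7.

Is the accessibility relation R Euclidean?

Euclidean: no — 5 R 2 and 5 R 3, but not 2 R 3.

No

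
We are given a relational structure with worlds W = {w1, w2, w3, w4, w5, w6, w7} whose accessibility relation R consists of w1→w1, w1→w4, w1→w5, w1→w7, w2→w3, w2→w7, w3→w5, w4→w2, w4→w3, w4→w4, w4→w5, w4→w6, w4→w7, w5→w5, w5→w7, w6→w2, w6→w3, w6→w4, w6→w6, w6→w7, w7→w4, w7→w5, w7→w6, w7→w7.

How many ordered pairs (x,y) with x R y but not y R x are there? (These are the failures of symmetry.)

Enumerating: (w1,w4), (w1,w5), (w1,w7), (w2,w3), (w2,w7), (w3,w5), (w4,w2), (w4,w3), (w4,w5), (w6,w2), (w6,w3).

11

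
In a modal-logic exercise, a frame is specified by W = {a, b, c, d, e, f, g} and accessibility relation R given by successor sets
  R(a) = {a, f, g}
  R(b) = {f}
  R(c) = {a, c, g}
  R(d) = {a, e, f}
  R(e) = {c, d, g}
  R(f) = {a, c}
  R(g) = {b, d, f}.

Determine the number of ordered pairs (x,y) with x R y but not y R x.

12

Enumerating: (a,g), (b,f), (c,a), (c,g), (d,a), (d,f), (e,c), (e,g), (f,c), (g,b), (g,d), (g,f).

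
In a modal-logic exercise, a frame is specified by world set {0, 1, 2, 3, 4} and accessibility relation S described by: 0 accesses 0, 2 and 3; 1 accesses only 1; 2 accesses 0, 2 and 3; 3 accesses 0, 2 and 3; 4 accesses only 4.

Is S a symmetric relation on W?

Symmetric: yes — every pair in S has its reverse in S.

Yes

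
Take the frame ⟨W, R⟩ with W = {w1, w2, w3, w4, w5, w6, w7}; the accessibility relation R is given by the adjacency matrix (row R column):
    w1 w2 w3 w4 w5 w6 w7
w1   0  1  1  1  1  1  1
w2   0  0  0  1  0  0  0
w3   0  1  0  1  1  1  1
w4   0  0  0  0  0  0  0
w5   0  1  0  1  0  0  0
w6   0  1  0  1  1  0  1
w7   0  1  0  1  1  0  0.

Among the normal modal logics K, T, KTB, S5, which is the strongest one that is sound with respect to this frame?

Reflexive (axiom T): no — w1 is not related to itself.
Symmetric (axiom B): no — w1 R w2 but not w2 R w1.
Euclidean (axiom 5): no — w1 R w2 and w1 R w3, but not w2 R w3.
So F validates K; T would additionally require R to be reflexive. The strongest is K.

K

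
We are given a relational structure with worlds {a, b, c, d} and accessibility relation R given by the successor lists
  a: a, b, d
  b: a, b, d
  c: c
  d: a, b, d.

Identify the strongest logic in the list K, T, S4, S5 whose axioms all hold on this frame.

S5

Reflexive (axiom T): yes — every world is R-related to itself.
Transitive (axiom 4): yes — every two-step R-path is closed by a direct edge.
Euclidean (axiom 5): yes — any two successors of a common world are R-related.
So F validates K, T, S4, S5. The strongest is S5.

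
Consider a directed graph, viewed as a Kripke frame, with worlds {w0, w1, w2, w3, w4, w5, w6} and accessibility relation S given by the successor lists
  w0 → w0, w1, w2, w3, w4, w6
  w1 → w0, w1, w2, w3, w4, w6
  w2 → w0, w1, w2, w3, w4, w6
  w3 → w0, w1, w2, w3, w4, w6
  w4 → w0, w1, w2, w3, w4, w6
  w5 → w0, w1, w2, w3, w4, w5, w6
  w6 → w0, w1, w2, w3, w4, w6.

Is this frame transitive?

Transitive: yes — every two-step S-path is closed by a direct edge.

Yes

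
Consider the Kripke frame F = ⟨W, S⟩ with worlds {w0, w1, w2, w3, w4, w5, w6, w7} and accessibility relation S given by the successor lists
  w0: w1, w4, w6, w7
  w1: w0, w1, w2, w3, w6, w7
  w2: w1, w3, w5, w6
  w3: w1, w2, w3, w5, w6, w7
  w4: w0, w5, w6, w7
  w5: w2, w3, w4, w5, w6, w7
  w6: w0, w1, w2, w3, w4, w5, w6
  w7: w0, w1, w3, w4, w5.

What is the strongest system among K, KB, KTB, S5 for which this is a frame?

Symmetric (axiom B): yes — every pair in S has its reverse in S.
Reflexive (axiom T): no — w0 is not related to itself.
Euclidean (axiom 5): no — w0 S w1 and w0 S w4, but not w1 S w4.
So F validates K, KB; KTB would additionally require S to be reflexive. The strongest is KB.

KB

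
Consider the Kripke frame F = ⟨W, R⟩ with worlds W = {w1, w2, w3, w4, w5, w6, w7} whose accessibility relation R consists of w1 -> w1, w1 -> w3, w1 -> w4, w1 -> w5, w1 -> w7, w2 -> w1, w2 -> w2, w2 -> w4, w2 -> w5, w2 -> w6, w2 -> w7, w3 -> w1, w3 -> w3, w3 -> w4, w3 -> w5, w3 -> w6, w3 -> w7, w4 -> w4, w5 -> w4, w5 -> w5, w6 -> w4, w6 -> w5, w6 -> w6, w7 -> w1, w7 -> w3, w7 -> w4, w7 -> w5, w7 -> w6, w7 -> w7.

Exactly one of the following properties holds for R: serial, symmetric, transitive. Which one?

Serial: yes — every world has a successor (e.g. w1 R w1).
Symmetric: no — w1 R w4 but not w4 R w1.
Transitive: no — w1 R w3 and w3 R w6, but not w1 R w6.
Only serial holds.

serial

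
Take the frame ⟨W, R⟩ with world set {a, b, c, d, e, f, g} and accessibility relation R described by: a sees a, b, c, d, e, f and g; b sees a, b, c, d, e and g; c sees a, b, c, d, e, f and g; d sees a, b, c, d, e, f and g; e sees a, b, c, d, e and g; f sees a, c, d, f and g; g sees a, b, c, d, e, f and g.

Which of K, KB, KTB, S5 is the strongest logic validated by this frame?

KTB

Symmetric (axiom B): yes — every pair in R has its reverse in R.
Reflexive (axiom T): yes — every world is R-related to itself.
Euclidean (axiom 5): no — a R b and a R f, but not b R f.
So F validates K, KB, KTB; S5 would additionally require R to be Euclidean. The strongest is KTB.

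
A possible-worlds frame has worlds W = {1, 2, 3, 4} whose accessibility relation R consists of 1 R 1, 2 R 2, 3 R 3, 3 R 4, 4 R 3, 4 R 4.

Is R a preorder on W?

Yes

Reflexive: yes — every world is R-related to itself.
Transitive: yes — every two-step R-path is closed by a direct edge.
So R is a preorder.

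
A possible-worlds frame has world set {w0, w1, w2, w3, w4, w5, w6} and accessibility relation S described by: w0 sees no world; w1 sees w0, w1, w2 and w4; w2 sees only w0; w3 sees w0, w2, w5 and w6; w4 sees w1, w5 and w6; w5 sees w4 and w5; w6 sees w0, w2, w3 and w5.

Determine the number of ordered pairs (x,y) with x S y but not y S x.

Enumerating: (w1,w0), (w1,w2), (w2,w0), (w3,w0), (w3,w2), (w3,w5), (w4,w6), (w6,w0), (w6,w2), (w6,w5).

10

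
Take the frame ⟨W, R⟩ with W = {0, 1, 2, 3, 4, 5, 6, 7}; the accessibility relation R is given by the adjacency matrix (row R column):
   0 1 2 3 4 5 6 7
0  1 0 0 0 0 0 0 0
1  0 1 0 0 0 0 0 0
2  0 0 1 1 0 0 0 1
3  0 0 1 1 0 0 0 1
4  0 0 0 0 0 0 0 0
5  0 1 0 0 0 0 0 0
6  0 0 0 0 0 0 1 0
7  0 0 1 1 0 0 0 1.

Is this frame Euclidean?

Yes

Euclidean: yes — any two successors of a common world are R-related.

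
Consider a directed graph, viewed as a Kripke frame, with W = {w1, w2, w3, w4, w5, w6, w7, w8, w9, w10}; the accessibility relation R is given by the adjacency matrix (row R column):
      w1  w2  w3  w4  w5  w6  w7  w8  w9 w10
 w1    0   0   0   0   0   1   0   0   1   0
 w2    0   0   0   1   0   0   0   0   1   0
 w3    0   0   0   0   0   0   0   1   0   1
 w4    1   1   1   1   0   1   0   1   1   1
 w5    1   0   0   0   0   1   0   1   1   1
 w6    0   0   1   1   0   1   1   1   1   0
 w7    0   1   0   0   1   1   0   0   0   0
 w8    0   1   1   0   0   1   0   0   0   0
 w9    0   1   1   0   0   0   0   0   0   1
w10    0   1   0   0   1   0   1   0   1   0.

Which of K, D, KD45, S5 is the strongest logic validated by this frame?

D

Serial (axiom D): yes — every world has a successor (e.g. w1 R w6).
Euclidean (axiom 5): no — w1 R w9 and w1 R w6, but not w9 R w6.
Transitive (axiom 4): no — w1 R w6 and w6 R w3, but not w1 R w3.
Reflexive (axiom T): no — w1 is not related to itself.
So F validates K, D; KD45 would additionally require R to be Euclidean and transitive. The strongest is D.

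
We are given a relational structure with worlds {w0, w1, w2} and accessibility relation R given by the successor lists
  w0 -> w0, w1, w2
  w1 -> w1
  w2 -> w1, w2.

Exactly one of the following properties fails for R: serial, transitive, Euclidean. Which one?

Euclidean

Serial: yes — every world has a successor (e.g. w0 R w0).
Transitive: yes — every two-step R-path is closed by a direct edge.
Euclidean: no — w0 R w1 and w0 R w2, but not w1 R w2.
Only Euclidean fails.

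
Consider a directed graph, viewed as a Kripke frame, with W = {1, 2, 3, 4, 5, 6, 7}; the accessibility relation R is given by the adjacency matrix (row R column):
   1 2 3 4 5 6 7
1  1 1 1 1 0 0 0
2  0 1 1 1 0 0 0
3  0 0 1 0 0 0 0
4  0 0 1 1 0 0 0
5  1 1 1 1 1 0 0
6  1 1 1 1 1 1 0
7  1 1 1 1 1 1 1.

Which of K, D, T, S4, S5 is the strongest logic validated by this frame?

Serial (axiom D): yes — every world has a successor (e.g. 1 R 1).
Reflexive (axiom T): yes — every world is R-related to itself.
Transitive (axiom 4): yes — every two-step R-path is closed by a direct edge.
Euclidean (axiom 5): no — 1 R 3 and 1 R 2, but not 3 R 2.
So F validates K, D, T, S4; S5 would additionally require R to be Euclidean. The strongest is S4.

S4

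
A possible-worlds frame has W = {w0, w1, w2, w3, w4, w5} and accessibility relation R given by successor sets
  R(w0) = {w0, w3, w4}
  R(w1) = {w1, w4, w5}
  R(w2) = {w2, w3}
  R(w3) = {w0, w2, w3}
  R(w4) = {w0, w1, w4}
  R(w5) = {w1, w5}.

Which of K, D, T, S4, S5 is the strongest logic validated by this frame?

Serial (axiom D): yes — every world has a successor (e.g. w0 R w0).
Reflexive (axiom T): yes — every world is R-related to itself.
Transitive (axiom 4): no — w0 R w3 and w3 R w2, but not w0 R w2.
Euclidean (axiom 5): no — w0 R w3 and w0 R w4, but not w3 R w4.
So F validates K, D, T; S4 would additionally require R to be transitive. The strongest is T.

T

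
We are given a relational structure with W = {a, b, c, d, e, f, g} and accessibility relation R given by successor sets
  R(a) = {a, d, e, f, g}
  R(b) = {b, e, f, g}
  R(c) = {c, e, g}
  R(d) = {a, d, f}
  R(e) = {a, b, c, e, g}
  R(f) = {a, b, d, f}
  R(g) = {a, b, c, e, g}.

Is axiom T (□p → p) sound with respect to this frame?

Yes

The schema T characterises exactly the reflexive frames.
Reflexive: yes — every world is R-related to itself.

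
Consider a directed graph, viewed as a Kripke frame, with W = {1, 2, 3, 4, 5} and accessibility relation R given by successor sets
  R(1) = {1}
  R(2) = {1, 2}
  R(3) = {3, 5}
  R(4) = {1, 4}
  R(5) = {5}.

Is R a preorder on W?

Reflexive: yes — every world is R-related to itself.
Transitive: yes — every two-step R-path is closed by a direct edge.
So R is a preorder.

Yes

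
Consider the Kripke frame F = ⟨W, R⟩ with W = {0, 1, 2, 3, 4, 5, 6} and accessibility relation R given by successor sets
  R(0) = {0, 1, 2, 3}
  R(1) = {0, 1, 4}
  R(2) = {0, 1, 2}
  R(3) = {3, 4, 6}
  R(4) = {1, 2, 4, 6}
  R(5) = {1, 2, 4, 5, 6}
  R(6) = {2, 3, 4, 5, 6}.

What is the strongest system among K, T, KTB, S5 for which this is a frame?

T

Reflexive (axiom T): yes — every world is R-related to itself.
Symmetric (axiom B): no — 0 R 3 but not 3 R 0.
Euclidean (axiom 5): no — 0 R 1 and 0 R 2, but not 1 R 2.
So F validates K, T; KTB would additionally require R to be symmetric. The strongest is T.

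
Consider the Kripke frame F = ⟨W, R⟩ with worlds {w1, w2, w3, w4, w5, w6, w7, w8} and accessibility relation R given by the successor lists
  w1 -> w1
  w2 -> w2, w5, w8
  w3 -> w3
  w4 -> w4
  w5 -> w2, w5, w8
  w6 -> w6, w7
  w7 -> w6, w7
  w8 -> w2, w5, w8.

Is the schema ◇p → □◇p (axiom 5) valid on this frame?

Yes

The schema 5 characterises exactly the Euclidean frames.
Euclidean: yes — any two successors of a common world are R-related.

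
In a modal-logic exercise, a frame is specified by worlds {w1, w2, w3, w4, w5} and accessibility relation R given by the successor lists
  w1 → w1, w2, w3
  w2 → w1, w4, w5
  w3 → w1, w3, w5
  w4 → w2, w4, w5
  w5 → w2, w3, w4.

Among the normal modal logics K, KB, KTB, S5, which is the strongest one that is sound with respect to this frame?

Symmetric (axiom B): yes — every pair in R has its reverse in R.
Reflexive (axiom T): no — w2 is not related to itself.
Euclidean (axiom 5): no — w1 R w2 and w1 R w3, but not w2 R w3.
So F validates K, KB; KTB would additionally require R to be reflexive. The strongest is KB.

KB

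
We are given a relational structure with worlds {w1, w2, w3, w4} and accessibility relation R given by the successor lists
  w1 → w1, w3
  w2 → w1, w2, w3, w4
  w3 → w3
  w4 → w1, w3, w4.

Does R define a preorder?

Yes

Reflexive: yes — every world is R-related to itself.
Transitive: yes — every two-step R-path is closed by a direct edge.
So R is a preorder.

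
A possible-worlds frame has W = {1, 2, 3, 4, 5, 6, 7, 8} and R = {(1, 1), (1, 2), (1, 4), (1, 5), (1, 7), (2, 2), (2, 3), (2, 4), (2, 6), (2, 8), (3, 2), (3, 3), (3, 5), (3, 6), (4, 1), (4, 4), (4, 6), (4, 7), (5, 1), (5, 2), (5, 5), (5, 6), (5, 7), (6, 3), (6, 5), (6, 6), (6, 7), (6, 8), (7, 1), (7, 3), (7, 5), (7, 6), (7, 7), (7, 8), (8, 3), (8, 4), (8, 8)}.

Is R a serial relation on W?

Yes

Serial: yes — every world has a successor (e.g. 1 R 1).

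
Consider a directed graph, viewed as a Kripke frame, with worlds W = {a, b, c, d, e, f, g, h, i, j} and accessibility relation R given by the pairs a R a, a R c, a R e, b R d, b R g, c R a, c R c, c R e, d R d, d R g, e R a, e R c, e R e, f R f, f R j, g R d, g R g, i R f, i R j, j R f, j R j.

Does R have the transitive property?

Transitive: yes — every two-step R-path is closed by a direct edge.

Yes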